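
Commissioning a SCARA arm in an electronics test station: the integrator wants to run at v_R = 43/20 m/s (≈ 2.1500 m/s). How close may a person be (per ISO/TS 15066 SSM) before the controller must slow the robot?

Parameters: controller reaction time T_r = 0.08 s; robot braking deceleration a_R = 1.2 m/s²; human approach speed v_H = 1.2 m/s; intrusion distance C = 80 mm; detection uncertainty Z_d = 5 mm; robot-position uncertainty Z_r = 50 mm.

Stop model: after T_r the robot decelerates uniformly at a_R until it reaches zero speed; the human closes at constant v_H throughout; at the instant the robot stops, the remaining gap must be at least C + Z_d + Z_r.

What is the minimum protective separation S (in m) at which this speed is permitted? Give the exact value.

S_min = 107497/24000 m = 4.4790 m

T_s = v_R/a_R = (43/20)/(6/5) = 1.7917 s
robot in T_r: 2.1500·0.0800 = 0.1720 m
braking distance = 2.1500²/(2·1.2000) = 1.9260 m
human over T_r+T_s: 1.2000·(0.0800+1.7917) = 2.2460 m
residual clearance needed = 0.0800+0.0050+0.0500 = 0.1350 m
S_min ≈ 0.1720+1.9260+2.2460+0.1350  ⇒  S_min = 107497/24000 m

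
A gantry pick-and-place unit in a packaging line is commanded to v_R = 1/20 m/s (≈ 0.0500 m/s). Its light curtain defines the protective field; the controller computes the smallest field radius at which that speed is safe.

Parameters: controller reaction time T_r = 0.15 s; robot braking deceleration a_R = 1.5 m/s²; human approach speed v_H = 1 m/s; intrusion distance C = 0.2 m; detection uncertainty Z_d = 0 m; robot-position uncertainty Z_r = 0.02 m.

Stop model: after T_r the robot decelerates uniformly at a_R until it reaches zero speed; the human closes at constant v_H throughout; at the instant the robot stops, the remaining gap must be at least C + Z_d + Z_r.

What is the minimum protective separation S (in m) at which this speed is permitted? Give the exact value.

S_min = 247/600 m = 0.4117 m

T_s = v_R/a_R = (1/20)/(3/2) = 0.0333 s
reaction-phase robot travel = 0.0500·0.1500 = 0.0075 m
braking distance = 0.0500²/(2·1.5000) = 0.0008 m
person approaches 1.0000·(0.1500+0.0333) = 0.1833 m
C+Z_d+Z_r = 0.2000+0.0000+0.0200 = 0.2200 m
S_min ≈ 0.0075+0.0008+0.1833+0.2200  ⇒  S_min = 247/600 m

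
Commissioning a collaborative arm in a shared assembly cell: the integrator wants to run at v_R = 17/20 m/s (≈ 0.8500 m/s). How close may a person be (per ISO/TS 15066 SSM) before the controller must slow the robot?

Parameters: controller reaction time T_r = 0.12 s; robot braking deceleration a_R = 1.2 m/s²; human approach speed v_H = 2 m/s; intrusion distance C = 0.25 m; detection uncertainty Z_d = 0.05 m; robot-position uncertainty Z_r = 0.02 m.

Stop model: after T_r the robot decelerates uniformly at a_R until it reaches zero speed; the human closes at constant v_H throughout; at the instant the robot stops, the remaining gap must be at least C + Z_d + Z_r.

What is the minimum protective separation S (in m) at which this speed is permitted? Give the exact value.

braking lasts T_s = (17/20)/(6/5) = 0.7083 s
reaction-phase robot travel = 0.8500·0.1200 = 0.1020 m
robot covers 0.8500·0.7083 − ½·1.2000·0.7083² = 0.3010 m while stopping
human closes 2.0000·0.8283 = 1.6567 m
C+Z_d+Z_r = 0.2500+0.0500+0.0200 = 0.3200 m
S_min ≈ 0.1020+0.3010+1.6567+0.3200  ⇒  S_min = 57113/24000 m

S_min = 57113/24000 m = 2.3797 m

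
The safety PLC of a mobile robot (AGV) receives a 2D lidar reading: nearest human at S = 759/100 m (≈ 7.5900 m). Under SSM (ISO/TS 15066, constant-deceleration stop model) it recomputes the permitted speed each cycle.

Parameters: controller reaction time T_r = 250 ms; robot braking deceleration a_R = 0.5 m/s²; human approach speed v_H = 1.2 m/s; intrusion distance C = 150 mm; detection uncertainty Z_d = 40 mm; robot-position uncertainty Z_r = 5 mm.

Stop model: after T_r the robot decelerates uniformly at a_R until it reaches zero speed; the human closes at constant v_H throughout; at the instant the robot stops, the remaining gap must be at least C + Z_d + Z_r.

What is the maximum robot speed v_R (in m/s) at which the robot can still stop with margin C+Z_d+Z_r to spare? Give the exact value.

v_R_max = 33/20 m/s = 1.6500 m/s

quadratic (1)·v² + (53/20)·v + (-1419/200) = 0
  disc = (53/20)² − 4·(1)·(-1419/200) = 14161/400 ; √disc = 119/20
  v_R = (−(53/20) + 119/20) / (2·(1)) = 33/20 m/s
check:
stop time T_s = (33/20)/(1/2) = 3.3000 s
robot in T_r: 1.6500·0.2500 = 0.4125 m
braking distance = 1.6500²/(2·0.5000) = 2.7225 m
human over T_r+T_s: 1.2000·(0.2500+3.3000) = 4.2600 m
margins: 0.1500+0.0400+0.0050 = 0.1950 m
sum ≈ 0.4125+2.7225+4.2600+0.1950 ≈ 7.5900 m = S ✓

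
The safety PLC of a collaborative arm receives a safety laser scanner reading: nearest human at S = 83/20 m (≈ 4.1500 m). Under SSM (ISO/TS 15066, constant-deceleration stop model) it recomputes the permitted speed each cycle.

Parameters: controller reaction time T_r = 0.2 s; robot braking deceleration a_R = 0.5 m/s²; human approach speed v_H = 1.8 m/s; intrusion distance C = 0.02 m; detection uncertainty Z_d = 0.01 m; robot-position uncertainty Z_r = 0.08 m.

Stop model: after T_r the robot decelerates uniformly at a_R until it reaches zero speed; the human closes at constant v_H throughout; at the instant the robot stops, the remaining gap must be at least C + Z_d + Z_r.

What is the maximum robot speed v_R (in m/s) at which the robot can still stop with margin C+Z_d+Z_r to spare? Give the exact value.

v_R_max = 4/5 m/s = 0.8000 m/s

at the boundary: (1)·v² + (19/5)·v + (-92/25) = 0
  disc = (19/5)² − 4·(1)·(-92/25) = 729/25 ; √disc = 27/5
  v_R = (−(19/5) + 27/5) / (2·(1)) = 4/5 m/s
check:
braking lasts T_s = (4/5)/(1/2) = 1.6000 s
robot in T_r: 0.8000·0.2000 = 0.1600 m
robot under decel: 0.8000²/(2·0.5000) = 0.6400 m
human closes 1.8000·1.8000 = 3.2400 m
margins: 0.0200+0.0100+0.0800 = 0.1100 m
sum ≈ 0.1600+0.6400+3.2400+0.1100 ≈ 4.1500 m = S ✓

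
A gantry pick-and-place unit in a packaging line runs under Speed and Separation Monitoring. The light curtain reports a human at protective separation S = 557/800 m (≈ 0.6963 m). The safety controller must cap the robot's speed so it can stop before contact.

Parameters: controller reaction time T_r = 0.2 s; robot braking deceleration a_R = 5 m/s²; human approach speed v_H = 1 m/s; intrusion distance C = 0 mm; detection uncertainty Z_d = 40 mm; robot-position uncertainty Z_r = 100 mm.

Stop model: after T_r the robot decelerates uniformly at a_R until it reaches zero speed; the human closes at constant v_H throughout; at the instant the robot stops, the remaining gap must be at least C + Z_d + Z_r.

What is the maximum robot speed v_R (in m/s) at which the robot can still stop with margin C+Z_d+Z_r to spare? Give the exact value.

quadratic (1/10)·v² + (2/5)·v + (-57/160) = 0
  disc = (2/5)² − 4·(1/10)·(-57/160) = 121/400 ; √disc = 11/20
  v_R = (−(2/5) + 11/20) / (2·(1/10)) = 3/4 m/s
check:
braking lasts T_s = (3/4)/5 = 0.1500 s
robot covers v_R·T_r = 0.7500·0.2000 = 0.1500 m before braking
braking distance = 0.7500²/(2·5.0000) = 0.0563 m
human closes 1.0000·0.3500 = 0.3500 m
margins: 0.0000+0.0400+0.1000 = 0.1400 m
sum ≈ 0.1500+0.0563+0.3500+0.1400 ≈ 0.6963 m = S ✓

v_R_max = 3/4 m/s = 0.7500 m/s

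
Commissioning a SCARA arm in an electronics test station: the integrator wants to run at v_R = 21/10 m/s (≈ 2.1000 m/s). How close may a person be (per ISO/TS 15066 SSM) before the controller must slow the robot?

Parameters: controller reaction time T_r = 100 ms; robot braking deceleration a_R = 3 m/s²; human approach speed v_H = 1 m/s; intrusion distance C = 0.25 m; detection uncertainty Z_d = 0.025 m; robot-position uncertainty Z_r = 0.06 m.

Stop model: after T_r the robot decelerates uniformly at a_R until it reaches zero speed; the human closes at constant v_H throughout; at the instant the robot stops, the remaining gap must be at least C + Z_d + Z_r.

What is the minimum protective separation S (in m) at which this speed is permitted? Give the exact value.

T_s = v_R/a_R = (21/10)/3 = 0.7000 s
robot in T_r: 2.1000·0.1000 = 0.2100 m
robot under decel: 2.1000²/(2·3.0000) = 0.7350 m
person approaches 1.0000·(0.1000+0.7000) = 0.8000 m
margins: 0.2500+0.0250+0.0600 = 0.3350 m
S_min ≈ 0.2100+0.7350+0.8000+0.3350  ⇒  S_min = 52/25 m

S_min = 52/25 m = 2.0800 m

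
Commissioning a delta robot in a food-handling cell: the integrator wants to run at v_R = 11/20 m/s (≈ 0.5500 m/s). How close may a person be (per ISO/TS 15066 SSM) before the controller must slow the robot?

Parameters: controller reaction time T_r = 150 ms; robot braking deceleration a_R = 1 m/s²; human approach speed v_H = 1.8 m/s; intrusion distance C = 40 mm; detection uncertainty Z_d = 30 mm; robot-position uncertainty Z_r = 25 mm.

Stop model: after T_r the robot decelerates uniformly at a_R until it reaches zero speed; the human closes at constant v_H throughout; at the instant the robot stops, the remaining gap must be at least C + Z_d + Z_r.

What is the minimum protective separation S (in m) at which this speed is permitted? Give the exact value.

T_s = v_R/a_R = (11/20)/1 = 0.5500 s
reaction-phase robot travel = 0.5500·0.1500 = 0.0825 m
braking distance = 0.5500²/(2·1.0000) = 0.1512 m
human closes 1.8000·0.7000 = 1.2600 m
residual clearance needed = 0.0400+0.0300+0.0250 = 0.0950 m
S_min ≈ 0.0825+0.1512+1.2600+0.0950  ⇒  S_min = 1271/800 m

S_min = 1271/800 m = 1.5888 m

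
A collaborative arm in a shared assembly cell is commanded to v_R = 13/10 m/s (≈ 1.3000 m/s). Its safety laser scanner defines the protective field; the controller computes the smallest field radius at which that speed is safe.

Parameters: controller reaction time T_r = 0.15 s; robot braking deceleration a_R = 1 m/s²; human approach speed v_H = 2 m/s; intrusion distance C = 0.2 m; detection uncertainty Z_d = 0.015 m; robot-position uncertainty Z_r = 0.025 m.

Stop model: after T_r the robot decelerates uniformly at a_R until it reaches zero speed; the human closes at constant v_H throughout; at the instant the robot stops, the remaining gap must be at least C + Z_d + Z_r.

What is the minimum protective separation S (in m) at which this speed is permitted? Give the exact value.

S_min = 209/50 m = 4.1800 m

stop time T_s = (13/10)/1 = 1.3000 s
robot covers v_R·T_r = 1.3000·0.1500 = 0.1950 m before braking
robot under decel: 1.3000²/(2·1.0000) = 0.8450 m
person approaches 2.0000·(0.1500+1.3000) = 2.9000 m
margins: 0.2000+0.0150+0.0250 = 0.2400 m
S_min ≈ 0.1950+0.8450+2.9000+0.2400  ⇒  S_min = 209/50 m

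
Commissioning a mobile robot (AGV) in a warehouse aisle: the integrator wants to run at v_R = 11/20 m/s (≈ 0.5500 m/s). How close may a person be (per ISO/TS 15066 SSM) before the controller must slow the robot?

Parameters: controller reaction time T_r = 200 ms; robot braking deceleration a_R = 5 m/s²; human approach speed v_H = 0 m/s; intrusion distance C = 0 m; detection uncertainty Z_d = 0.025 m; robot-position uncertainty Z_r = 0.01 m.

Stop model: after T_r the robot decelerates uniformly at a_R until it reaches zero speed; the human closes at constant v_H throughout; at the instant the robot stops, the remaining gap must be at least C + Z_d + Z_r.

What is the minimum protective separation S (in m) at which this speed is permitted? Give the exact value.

S_min = 701/4000 m = 0.1752 m

T_s = v_R/a_R = (11/20)/5 = 0.1100 s
robot covers v_R·T_r = 0.5500·0.2000 = 0.1100 m before braking
braking distance = 0.5500²/(2·5.0000) = 0.0302 m
human over T_r+T_s: 0.0000·(0.2000+0.1100) = 0.0000 m
C+Z_d+Z_r = 0.0000+0.0250+0.0100 = 0.0350 m
S_min ≈ 0.1100+0.0302+0.0000+0.0350  ⇒  S_min = 701/4000 m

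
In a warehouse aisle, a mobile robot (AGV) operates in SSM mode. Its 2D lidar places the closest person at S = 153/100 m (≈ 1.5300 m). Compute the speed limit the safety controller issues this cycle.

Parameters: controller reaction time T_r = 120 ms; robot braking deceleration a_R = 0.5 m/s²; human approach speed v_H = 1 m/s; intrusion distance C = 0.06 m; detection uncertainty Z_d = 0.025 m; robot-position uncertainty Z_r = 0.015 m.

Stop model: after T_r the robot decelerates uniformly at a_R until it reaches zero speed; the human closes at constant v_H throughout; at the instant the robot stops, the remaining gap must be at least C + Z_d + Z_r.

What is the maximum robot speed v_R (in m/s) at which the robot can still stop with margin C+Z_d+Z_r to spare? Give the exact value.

at the boundary: (1)·v² + (53/25)·v + (-131/100) = 0
  disc = (53/25)² − 4·(1)·(-131/100) = 6084/625 ; √disc = 78/25
  v_R = (−(53/25) + 78/25) / (2·(1)) = 1/2 m/s
check:
stop time T_s = (1/2)/(1/2) = 1.0000 s
reaction-phase robot travel = 0.5000·0.1200 = 0.0600 m
braking distance = 0.5000²/(2·0.5000) = 0.2500 m
human closes 1.0000·1.1200 = 1.1200 m
margins: 0.0600+0.0250+0.0150 = 0.1000 m
sum ≈ 0.0600+0.2500+1.1200+0.1000 ≈ 1.5300 m = S ✓

v_R_max = 1/2 m/s = 0.5000 m/s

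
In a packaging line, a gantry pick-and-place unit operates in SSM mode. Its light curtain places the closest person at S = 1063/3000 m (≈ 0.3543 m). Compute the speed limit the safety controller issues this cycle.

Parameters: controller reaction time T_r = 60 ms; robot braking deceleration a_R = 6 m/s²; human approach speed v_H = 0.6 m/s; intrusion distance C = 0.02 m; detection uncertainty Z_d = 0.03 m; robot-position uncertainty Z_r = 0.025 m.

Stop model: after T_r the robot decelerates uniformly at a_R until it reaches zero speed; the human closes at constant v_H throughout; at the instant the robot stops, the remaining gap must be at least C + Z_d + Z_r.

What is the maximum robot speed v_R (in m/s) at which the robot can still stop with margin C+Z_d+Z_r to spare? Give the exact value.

collect terms ⇒ (1/12)·v_R² + (4/25)·v_R + (-73/300) = 0
  disc = (4/25)² − 4·(1/12)·(-73/300) = 2401/22500 ; √disc = 49/150
  v_R = (−(4/25) + 49/150) / (2·(1/12)) = 1 m/s
check:
T_s = v_R/a_R = 1/6 = 0.1667 s
robot in T_r: 1.0000·0.0600 = 0.0600 m
robot under decel: 1.0000²/(2·6.0000) = 0.0833 m
human over T_r+T_s: 0.6000·(0.0600+0.1667) = 0.1360 m
residual clearance needed = 0.0200+0.0300+0.0250 = 0.0750 m
sum ≈ 0.0600+0.0833+0.1360+0.0750 ≈ 0.3543 m = S ✓

v_R_max = 1 m/s = 1.0000 m/s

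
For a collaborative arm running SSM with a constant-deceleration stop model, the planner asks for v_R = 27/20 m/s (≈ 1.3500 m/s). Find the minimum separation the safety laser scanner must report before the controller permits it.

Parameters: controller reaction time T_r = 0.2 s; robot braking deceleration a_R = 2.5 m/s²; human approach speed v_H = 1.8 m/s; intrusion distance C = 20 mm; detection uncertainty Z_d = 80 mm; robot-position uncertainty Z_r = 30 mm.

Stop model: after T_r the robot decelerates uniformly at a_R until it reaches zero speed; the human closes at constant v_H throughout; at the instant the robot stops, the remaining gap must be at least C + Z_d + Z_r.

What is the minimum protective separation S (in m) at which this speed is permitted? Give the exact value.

S_min = 4193/2000 m = 2.0965 m

braking lasts T_s = (27/20)/(5/2) = 0.5400 s
reaction-phase robot travel = 1.3500·0.2000 = 0.2700 m
robot under decel: 1.3500²/(2·2.5000) = 0.3645 m
person approaches 1.8000·(0.2000+0.5400) = 1.3320 m
margins: 0.0200+0.0800+0.0300 = 0.1300 m
S_min ≈ 0.2700+0.3645+1.3320+0.1300  ⇒  S_min = 4193/2000 m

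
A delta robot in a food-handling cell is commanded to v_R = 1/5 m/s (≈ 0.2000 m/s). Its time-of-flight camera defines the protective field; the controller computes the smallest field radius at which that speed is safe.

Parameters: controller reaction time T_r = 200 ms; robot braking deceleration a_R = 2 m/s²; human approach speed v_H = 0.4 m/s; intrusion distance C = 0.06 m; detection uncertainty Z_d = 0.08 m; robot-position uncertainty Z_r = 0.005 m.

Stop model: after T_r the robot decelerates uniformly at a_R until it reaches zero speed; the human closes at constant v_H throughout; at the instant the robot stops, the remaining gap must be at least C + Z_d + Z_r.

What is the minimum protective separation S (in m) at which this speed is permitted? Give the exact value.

S_min = 63/200 m = 0.3150 m

braking lasts T_s = (1/5)/2 = 0.1000 s
robot in T_r: 0.2000·0.2000 = 0.0400 m
braking distance = 0.2000²/(2·2.0000) = 0.0100 m
person approaches 0.4000·(0.2000+0.1000) = 0.1200 m
C+Z_d+Z_r = 0.0600+0.0800+0.0050 = 0.1450 m
S_min ≈ 0.0400+0.0100+0.1200+0.1450  ⇒  S_min = 63/200 m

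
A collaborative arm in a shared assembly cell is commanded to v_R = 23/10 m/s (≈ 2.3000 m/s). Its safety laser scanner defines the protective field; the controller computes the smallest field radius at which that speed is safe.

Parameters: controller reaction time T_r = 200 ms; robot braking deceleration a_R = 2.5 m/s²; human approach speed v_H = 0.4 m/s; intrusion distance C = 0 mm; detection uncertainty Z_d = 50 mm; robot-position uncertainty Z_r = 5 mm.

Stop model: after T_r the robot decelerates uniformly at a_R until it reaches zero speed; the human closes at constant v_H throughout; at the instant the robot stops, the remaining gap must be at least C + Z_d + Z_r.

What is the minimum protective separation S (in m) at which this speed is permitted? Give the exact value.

S_min = 2021/1000 m = 2.0210 m

stop time T_s = (23/10)/(5/2) = 0.9200 s
reaction-phase robot travel = 2.3000·0.2000 = 0.4600 m
robot under decel: 2.3000²/(2·2.5000) = 1.0580 m
person approaches 0.4000·(0.2000+0.9200) = 0.4480 m
margins: 0.0000+0.0500+0.0050 = 0.0550 m
S_min ≈ 0.4600+1.0580+0.4480+0.0550  ⇒  S_min = 2021/1000 m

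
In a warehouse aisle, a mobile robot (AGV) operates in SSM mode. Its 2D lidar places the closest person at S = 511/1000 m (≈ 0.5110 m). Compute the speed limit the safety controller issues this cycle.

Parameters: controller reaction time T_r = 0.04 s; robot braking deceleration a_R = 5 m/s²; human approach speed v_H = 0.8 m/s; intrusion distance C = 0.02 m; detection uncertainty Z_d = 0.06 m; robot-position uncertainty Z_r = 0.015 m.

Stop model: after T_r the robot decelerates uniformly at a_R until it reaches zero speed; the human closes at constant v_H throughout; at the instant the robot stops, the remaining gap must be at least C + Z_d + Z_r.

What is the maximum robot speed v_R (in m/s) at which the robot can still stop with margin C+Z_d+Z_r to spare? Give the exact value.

at the boundary: (1/10)·v² + (1/5)·v + (-48/125) = 0
  disc = (1/5)² − 4·(1/10)·(-48/125) = 121/625 ; √disc = 11/25
  v_R = (−(1/5) + 11/25) / (2·(1/10)) = 6/5 m/s
check:
stop time T_s = (6/5)/5 = 0.2400 s
robot covers v_R·T_r = 1.2000·0.0400 = 0.0480 m before braking
robot covers 1.2000·0.2400 − ½·5.0000·0.2400² = 0.1440 m while stopping
person approaches 0.8000·(0.0400+0.2400) = 0.2240 m
margins: 0.0200+0.0600+0.0150 = 0.0950 m
sum ≈ 0.0480+0.1440+0.2240+0.0950 ≈ 0.5110 m = S ✓

v_R_max = 6/5 m/s = 1.2000 m/s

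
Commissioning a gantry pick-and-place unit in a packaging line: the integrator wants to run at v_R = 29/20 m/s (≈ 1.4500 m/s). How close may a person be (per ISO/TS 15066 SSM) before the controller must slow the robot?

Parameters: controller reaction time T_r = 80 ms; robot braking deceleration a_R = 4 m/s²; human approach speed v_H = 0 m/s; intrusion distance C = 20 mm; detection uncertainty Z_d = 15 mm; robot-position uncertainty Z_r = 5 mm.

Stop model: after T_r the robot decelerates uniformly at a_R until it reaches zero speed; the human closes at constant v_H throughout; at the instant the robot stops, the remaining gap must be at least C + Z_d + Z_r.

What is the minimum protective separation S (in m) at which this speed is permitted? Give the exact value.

S_min = 6701/16000 m = 0.4188 m

stop time T_s = (29/20)/4 = 0.3625 s
robot in T_r: 1.4500·0.0800 = 0.1160 m
robot under decel: 1.4500²/(2·4.0000) = 0.2628 m
human closes 0.0000·0.4425 = 0.0000 m
residual clearance needed = 0.0200+0.0150+0.0050 = 0.0400 m
S_min ≈ 0.1160+0.2628+0.0000+0.0400  ⇒  S_min = 6701/16000 m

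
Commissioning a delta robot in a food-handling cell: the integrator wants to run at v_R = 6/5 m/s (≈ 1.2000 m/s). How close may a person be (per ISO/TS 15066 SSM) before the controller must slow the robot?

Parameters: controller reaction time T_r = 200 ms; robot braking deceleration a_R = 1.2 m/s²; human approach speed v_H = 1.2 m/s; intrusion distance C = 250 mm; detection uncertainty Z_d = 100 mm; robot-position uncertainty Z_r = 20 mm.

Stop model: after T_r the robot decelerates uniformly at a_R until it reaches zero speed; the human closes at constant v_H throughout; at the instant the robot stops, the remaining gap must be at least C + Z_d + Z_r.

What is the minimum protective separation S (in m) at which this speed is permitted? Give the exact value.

S_min = 53/20 m = 2.6500 m

T_s = v_R/a_R = (6/5)/(6/5) = 1.0000 s
robot covers v_R·T_r = 1.2000·0.2000 = 0.2400 m before braking
robot under decel: 1.2000²/(2·1.2000) = 0.6000 m
human over T_r+T_s: 1.2000·(0.2000+1.0000) = 1.4400 m
residual clearance needed = 0.2500+0.1000+0.0200 = 0.3700 m
S_min ≈ 0.2400+0.6000+1.4400+0.3700  ⇒  S_min = 53/20 m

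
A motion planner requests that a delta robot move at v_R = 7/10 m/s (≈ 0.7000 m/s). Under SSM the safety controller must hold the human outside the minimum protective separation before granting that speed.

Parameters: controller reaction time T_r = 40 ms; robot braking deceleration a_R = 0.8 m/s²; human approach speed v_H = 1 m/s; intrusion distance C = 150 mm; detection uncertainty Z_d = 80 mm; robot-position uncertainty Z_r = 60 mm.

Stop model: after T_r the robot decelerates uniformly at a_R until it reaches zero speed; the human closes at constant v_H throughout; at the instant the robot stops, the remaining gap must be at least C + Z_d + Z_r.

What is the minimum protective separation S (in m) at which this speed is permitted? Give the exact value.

S_min = 6157/4000 m = 1.5393 m

braking lasts T_s = (7/10)/(4/5) = 0.8750 s
reaction-phase robot travel = 0.7000·0.0400 = 0.0280 m
robot under decel: 0.7000²/(2·0.8000) = 0.3063 m
human over T_r+T_s: 1.0000·(0.0400+0.8750) = 0.9150 m
residual clearance needed = 0.1500+0.0800+0.0600 = 0.2900 m
S_min ≈ 0.0280+0.3063+0.9150+0.2900  ⇒  S_min = 6157/4000 m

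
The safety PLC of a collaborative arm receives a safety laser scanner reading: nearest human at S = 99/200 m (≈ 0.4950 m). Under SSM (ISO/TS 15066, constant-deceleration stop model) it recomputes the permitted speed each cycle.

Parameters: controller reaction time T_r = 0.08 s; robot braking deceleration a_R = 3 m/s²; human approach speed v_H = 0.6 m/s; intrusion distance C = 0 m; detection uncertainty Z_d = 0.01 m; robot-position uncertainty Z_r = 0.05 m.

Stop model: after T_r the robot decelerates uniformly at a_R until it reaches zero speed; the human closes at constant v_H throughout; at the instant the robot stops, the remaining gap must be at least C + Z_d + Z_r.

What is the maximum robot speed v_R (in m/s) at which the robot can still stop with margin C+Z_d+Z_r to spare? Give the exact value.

collect terms ⇒ (1/6)·v_R² + (7/25)·v_R + (-387/1000) = 0
  disc = (7/25)² − 4·(1/6)·(-387/1000) = 841/2500 ; √disc = 29/50
  v_R = (−(7/25) + 29/50) / (2·(1/6)) = 9/10 m/s
check:
T_s = v_R/a_R = (9/10)/3 = 0.3000 s
reaction-phase robot travel = 0.9000·0.0800 = 0.0720 m
braking distance = 0.9000²/(2·3.0000) = 0.1350 m
human closes 0.6000·0.3800 = 0.2280 m
C+Z_d+Z_r = 0.0000+0.0100+0.0500 = 0.0600 m
sum ≈ 0.0720+0.1350+0.2280+0.0600 ≈ 0.4950 m = S ✓

v_R_max = 9/10 m/s = 0.9000 m/s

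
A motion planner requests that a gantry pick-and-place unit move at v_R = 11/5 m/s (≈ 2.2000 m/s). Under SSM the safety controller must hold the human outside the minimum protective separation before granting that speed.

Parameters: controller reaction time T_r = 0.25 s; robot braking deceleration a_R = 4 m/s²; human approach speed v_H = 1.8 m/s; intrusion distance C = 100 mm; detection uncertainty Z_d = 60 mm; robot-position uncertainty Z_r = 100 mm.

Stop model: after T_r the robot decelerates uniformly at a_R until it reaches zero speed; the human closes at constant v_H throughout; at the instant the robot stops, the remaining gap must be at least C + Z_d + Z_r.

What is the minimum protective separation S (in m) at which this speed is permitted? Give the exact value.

stop time T_s = (11/5)/4 = 0.5500 s
robot covers v_R·T_r = 2.2000·0.2500 = 0.5500 m before braking
braking distance = 2.2000²/(2·4.0000) = 0.6050 m
human closes 1.8000·0.8000 = 1.4400 m
margins: 0.1000+0.0600+0.1000 = 0.2600 m
S_min ≈ 0.5500+0.6050+1.4400+0.2600  ⇒  S_min = 571/200 m

S_min = 571/200 m = 2.8550 m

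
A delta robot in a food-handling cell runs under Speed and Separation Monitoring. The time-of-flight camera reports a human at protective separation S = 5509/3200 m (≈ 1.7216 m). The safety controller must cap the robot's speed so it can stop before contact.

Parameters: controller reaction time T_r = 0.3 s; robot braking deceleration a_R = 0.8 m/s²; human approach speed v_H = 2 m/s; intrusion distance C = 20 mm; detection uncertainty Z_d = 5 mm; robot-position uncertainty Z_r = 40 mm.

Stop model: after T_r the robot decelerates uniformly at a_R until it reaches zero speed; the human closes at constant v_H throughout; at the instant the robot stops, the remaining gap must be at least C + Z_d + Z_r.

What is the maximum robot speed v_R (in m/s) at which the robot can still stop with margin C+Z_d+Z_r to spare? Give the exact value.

collect terms ⇒ (5/8)·v_R² + (14/5)·v_R + (-3381/3200) = 0
  disc = (14/5)² − 4·(5/8)·(-3381/3200) = 67081/6400 ; √disc = 259/80
  v_R = (−(14/5) + 259/80) / (2·(5/8)) = 7/20 m/s
check:
T_s = v_R/a_R = (7/20)/(4/5) = 0.4375 s
reaction-phase robot travel = 0.3500·0.3000 = 0.1050 m
robot under decel: 0.3500²/(2·0.8000) = 0.0766 m
person approaches 2.0000·(0.3000+0.4375) = 1.4750 m
C+Z_d+Z_r = 0.0200+0.0050+0.0400 = 0.0650 m
sum ≈ 0.1050+0.0766+1.4750+0.0650 ≈ 1.7216 m = S ✓

v_R_max = 7/20 m/s = 0.3500 m/s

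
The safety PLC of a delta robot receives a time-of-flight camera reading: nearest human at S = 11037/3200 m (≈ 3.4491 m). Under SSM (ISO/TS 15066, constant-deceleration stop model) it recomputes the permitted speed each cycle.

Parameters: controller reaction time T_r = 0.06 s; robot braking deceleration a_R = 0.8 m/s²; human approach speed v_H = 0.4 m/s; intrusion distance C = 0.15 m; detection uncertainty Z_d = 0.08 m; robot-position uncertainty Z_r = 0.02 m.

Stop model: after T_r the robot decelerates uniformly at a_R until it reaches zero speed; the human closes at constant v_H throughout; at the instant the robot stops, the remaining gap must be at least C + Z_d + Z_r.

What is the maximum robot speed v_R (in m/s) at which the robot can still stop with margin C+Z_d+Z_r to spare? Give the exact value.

quadratic (5/8)·v² + (14/25)·v + (-50801/16000) = 0
  disc = (14/25)² − 4·(5/8)·(-50801/16000) = 1320201/160000 ; √disc = 1149/400
  v_R = (−(14/25) + 1149/400) / (2·(5/8)) = 37/20 m/s
check:
braking lasts T_s = (37/20)/(4/5) = 2.3125 s
reaction-phase robot travel = 1.8500·0.0600 = 0.1110 m
braking distance = 1.8500²/(2·0.8000) = 2.1391 m
person approaches 0.4000·(0.0600+2.3125) = 0.9490 m
margins: 0.1500+0.0800+0.0200 = 0.2500 m
sum ≈ 0.1110+2.1391+0.9490+0.2500 ≈ 3.4491 m = S ✓

v_R_max = 37/20 m/s = 1.8500 m/s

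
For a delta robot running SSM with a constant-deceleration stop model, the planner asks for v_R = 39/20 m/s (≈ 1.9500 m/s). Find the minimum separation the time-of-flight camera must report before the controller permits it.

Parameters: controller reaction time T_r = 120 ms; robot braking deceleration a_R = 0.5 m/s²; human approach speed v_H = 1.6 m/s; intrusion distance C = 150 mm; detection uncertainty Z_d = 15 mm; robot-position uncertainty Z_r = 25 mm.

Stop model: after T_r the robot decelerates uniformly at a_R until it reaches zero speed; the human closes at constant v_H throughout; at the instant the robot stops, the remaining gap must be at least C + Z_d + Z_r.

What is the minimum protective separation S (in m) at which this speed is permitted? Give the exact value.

S_min = 21317/2000 m = 10.6585 m

T_s = v_R/a_R = (39/20)/(1/2) = 3.9000 s
reaction-phase robot travel = 1.9500·0.1200 = 0.2340 m
braking distance = 1.9500²/(2·0.5000) = 3.8025 m
person approaches 1.6000·(0.1200+3.9000) = 6.4320 m
C+Z_d+Z_r = 0.1500+0.0150+0.0250 = 0.1900 m
S_min ≈ 0.2340+3.8025+6.4320+0.1900  ⇒  S_min = 21317/2000 m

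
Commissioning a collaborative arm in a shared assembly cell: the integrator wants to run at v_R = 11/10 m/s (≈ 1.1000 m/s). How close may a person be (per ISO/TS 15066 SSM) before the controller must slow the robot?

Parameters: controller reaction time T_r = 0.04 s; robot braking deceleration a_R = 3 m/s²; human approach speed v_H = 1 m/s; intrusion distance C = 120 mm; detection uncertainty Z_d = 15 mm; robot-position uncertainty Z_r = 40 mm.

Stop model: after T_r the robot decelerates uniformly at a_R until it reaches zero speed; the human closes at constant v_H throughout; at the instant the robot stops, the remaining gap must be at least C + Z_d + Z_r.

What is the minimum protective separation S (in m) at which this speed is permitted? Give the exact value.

T_s = v_R/a_R = (11/10)/3 = 0.3667 s
reaction-phase robot travel = 1.1000·0.0400 = 0.0440 m
robot under decel: 1.1000²/(2·3.0000) = 0.2017 m
human closes 1.0000·0.4067 = 0.4067 m
residual clearance needed = 0.1200+0.0150+0.0400 = 0.1750 m
S_min ≈ 0.0440+0.2017+0.4067+0.1750  ⇒  S_min = 1241/1500 m

S_min = 1241/1500 m = 0.8273 m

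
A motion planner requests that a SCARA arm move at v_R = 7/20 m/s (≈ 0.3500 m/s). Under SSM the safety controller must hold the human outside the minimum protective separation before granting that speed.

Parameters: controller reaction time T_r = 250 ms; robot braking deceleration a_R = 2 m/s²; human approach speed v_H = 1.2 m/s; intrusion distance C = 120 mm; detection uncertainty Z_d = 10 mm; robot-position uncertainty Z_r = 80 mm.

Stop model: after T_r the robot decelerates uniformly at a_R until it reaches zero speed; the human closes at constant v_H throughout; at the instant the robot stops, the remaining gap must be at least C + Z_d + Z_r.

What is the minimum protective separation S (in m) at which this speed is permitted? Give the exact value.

S_min = 1341/1600 m = 0.8381 m

stop time T_s = (7/20)/2 = 0.1750 s
robot covers v_R·T_r = 0.3500·0.2500 = 0.0875 m before braking
robot under decel: 0.3500²/(2·2.0000) = 0.0306 m
human over T_r+T_s: 1.2000·(0.2500+0.1750) = 0.5100 m
residual clearance needed = 0.1200+0.0100+0.0800 = 0.2100 m
S_min ≈ 0.0875+0.0306+0.5100+0.2100  ⇒  S_min = 1341/1600 m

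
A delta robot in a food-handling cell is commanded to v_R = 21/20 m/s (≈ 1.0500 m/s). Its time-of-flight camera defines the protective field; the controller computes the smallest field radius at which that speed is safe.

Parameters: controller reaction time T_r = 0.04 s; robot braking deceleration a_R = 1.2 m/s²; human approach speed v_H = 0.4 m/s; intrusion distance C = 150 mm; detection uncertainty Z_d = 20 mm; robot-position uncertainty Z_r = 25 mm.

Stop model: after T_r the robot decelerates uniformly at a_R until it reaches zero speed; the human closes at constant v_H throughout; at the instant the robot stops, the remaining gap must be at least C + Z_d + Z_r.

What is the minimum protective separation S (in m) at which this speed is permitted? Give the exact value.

stop time T_s = (21/20)/(6/5) = 0.8750 s
robot in T_r: 1.0500·0.0400 = 0.0420 m
robot under decel: 1.0500²/(2·1.2000) = 0.4594 m
person approaches 0.4000·(0.0400+0.8750) = 0.3660 m
residual clearance needed = 0.1500+0.0200+0.0250 = 0.1950 m
S_min ≈ 0.0420+0.4594+0.3660+0.1950  ⇒  S_min = 8499/8000 m

S_min = 8499/8000 m = 1.0624 m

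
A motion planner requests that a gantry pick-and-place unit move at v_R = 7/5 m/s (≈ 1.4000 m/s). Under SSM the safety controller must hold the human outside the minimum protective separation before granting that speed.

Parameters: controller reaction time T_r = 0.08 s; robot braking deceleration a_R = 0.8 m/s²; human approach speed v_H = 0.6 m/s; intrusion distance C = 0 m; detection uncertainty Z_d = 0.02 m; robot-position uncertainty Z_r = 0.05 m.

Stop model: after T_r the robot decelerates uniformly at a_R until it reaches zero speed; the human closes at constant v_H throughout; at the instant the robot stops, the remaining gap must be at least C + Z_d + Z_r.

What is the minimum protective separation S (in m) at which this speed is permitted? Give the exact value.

stop time T_s = (7/5)/(4/5) = 1.7500 s
robot covers v_R·T_r = 1.4000·0.0800 = 0.1120 m before braking
braking distance = 1.4000²/(2·0.8000) = 1.2250 m
person approaches 0.6000·(0.0800+1.7500) = 1.0980 m
margins: 0.0000+0.0200+0.0500 = 0.0700 m
S_min ≈ 0.1120+1.2250+1.0980+0.0700  ⇒  S_min = 501/200 m

S_min = 501/200 m = 2.5050 m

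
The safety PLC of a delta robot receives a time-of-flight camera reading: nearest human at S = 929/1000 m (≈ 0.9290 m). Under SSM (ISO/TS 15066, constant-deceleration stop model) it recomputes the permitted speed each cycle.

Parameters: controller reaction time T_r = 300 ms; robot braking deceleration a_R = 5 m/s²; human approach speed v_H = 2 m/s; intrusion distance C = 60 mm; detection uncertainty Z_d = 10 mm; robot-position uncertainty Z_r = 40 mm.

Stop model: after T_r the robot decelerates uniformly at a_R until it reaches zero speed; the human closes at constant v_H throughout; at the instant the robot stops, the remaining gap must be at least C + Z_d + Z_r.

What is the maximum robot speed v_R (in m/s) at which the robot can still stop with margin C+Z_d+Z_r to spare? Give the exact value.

at the boundary: (1/10)·v² + (7/10)·v + (-219/1000) = 0
  disc = (7/10)² − 4·(1/10)·(-219/1000) = 361/625 ; √disc = 19/25
  v_R = (−(7/10) + 19/25) / (2·(1/10)) = 3/10 m/s
check:
T_s = v_R/a_R = (3/10)/5 = 0.0600 s
robot covers v_R·T_r = 0.3000·0.3000 = 0.0900 m before braking
braking distance = 0.3000²/(2·5.0000) = 0.0090 m
human closes 2.0000·0.3600 = 0.7200 m
margins: 0.0600+0.0100+0.0400 = 0.1100 m
sum ≈ 0.0900+0.0090+0.7200+0.1100 ≈ 0.9290 m = S ✓

v_R_max = 3/10 m/s = 0.3000 m/s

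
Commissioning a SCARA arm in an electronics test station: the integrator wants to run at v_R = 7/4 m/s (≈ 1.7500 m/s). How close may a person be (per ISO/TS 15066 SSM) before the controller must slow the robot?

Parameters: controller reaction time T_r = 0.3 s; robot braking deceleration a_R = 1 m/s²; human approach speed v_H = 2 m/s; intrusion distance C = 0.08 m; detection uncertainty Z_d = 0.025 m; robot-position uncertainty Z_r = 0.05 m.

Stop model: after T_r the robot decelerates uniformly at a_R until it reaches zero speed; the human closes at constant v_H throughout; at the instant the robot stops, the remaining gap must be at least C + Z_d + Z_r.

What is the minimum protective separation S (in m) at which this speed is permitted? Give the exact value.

stop time T_s = (7/4)/1 = 1.7500 s
robot in T_r: 1.7500·0.3000 = 0.5250 m
robot covers 1.7500·1.7500 − ½·1.0000·1.7500² = 1.5312 m while stopping
human over T_r+T_s: 2.0000·(0.3000+1.7500) = 4.1000 m
C+Z_d+Z_r = 0.0800+0.0250+0.0500 = 0.1550 m
S_min ≈ 0.5250+1.5312+4.1000+0.1550  ⇒  S_min = 5049/800 m

S_min = 5049/800 m = 6.3113 m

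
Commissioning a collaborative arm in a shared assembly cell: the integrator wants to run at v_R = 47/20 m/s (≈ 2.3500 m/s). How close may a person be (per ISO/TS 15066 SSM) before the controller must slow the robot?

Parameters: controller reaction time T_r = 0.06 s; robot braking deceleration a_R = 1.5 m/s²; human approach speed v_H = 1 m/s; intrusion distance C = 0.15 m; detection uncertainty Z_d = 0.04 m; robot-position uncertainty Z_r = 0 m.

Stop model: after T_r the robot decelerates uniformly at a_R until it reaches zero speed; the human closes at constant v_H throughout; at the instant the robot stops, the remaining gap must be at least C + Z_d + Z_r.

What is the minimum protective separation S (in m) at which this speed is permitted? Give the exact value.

S_min = 7597/2000 m = 3.7985 m

stop time T_s = (47/20)/(3/2) = 1.5667 s
reaction-phase robot travel = 2.3500·0.0600 = 0.1410 m
robot covers 2.3500·1.5667 − ½·1.5000·1.5667² = 1.8408 m while stopping
human closes 1.0000·1.6267 = 1.6267 m
margins: 0.1500+0.0400+0.0000 = 0.1900 m
S_min ≈ 0.1410+1.8408+1.6267+0.1900  ⇒  S_min = 7597/2000 m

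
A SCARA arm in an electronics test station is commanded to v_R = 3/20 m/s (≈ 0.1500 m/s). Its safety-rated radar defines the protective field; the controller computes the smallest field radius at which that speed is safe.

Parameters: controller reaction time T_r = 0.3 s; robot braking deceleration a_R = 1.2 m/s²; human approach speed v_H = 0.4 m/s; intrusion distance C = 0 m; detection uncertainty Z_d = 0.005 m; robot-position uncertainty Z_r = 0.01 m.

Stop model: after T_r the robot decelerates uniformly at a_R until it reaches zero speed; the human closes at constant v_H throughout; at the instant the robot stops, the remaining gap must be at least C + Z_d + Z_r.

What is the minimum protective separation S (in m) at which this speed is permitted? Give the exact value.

S_min = 383/1600 m = 0.2394 m

stop time T_s = (3/20)/(6/5) = 0.1250 s
reaction-phase robot travel = 0.1500·0.3000 = 0.0450 m
robot covers 0.1500·0.1250 − ½·1.2000·0.1250² = 0.0094 m while stopping
person approaches 0.4000·(0.3000+0.1250) = 0.1700 m
residual clearance needed = 0.0000+0.0050+0.0100 = 0.0150 m
S_min ≈ 0.0450+0.0094+0.1700+0.0150  ⇒  S_min = 383/1600 m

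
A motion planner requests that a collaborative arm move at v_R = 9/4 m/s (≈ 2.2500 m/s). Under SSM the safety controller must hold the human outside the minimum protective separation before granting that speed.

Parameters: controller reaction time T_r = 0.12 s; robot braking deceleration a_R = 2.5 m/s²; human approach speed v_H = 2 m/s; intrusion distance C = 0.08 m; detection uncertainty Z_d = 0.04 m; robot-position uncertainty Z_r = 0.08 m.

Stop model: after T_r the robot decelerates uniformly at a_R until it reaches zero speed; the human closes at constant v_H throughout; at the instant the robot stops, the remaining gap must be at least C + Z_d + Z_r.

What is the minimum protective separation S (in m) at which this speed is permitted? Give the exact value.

S_min = 1409/400 m = 3.5225 m

braking lasts T_s = (9/4)/(5/2) = 0.9000 s
robot in T_r: 2.2500·0.1200 = 0.2700 m
robot under decel: 2.2500²/(2·2.5000) = 1.0125 m
human over T_r+T_s: 2.0000·(0.1200+0.9000) = 2.0400 m
margins: 0.0800+0.0400+0.0800 = 0.2000 m
S_min ≈ 0.2700+1.0125+2.0400+0.2000  ⇒  S_min = 1409/400 m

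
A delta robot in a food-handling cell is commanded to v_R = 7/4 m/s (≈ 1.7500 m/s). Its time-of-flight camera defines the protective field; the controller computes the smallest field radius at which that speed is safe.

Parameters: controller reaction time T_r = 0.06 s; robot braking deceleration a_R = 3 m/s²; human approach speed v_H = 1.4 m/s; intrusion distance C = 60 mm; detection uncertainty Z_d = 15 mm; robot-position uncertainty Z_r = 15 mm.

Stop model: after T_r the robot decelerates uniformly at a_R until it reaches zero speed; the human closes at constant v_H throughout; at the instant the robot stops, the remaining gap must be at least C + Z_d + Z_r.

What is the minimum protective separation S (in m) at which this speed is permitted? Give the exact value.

braking lasts T_s = (7/4)/3 = 0.5833 s
robot in T_r: 1.7500·0.0600 = 0.1050 m
robot covers 1.7500·0.5833 − ½·3.0000·0.5833² = 0.5104 m while stopping
human closes 1.4000·0.6433 = 0.9007 m
C+Z_d+Z_r = 0.0600+0.0150+0.0150 = 0.0900 m
S_min ≈ 0.1050+0.5104+0.9007+0.0900  ⇒  S_min = 19273/12000 m

S_min = 19273/12000 m = 1.6061 m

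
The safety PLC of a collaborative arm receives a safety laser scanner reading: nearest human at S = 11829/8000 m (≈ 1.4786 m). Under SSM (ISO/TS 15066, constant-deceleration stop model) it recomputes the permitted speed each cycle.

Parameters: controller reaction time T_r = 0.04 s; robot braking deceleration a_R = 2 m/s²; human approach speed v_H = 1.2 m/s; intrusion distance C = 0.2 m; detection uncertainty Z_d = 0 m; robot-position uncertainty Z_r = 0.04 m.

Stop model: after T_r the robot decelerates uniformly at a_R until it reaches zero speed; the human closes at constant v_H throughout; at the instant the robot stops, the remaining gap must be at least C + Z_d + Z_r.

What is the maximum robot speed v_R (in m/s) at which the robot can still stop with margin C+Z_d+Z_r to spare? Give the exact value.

v_R_max = 5/4 m/s = 1.2500 m/s

quadratic (1/4)·v² + (16/25)·v + (-381/320) = 0
  disc = (16/25)² − 4·(1/4)·(-381/320) = 64009/40000 ; √disc = 253/200
  v_R = (−(16/25) + 253/200) / (2·(1/4)) = 5/4 m/s
check:
braking lasts T_s = (5/4)/2 = 0.6250 s
robot in T_r: 1.2500·0.0400 = 0.0500 m
robot under decel: 1.2500²/(2·2.0000) = 0.3906 m
human over T_r+T_s: 1.2000·(0.0400+0.6250) = 0.7980 m
residual clearance needed = 0.2000+0.0000+0.0400 = 0.2400 m
sum ≈ 0.0500+0.3906+0.7980+0.2400 ≈ 1.4786 m = S ✓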